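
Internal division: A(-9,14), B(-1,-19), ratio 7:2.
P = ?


Px = (7*(-1) + 2*(-9))/9 = -25/9 = -2.7778
Py = (7*(-19) + 2*14)/9 = -105/9 = -11.6667

P = (-2.7778, -11.6667)


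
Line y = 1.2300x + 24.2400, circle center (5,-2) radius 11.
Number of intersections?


Substitute y = 1.2300x + 24.2400: (x-5)^2 + (1.2300x+24.2400+ 2)^2 = 121
Expand to Ax^2 + Bx + C = 0, where b-k = 26.24
A = 1+m^2 = 2.5129
B = 2(m(b-k) - h) = 2(1.2300*26.24 - 5) = 54.5504
C = h^2 + (b-k)^2 - r^2 = 25 + 688.5376 - 121 = 592.5376
disc = B^2-4AC = 2975.7461 - 5955.9509 = -2980.2048
disc < 0

0 intersection points


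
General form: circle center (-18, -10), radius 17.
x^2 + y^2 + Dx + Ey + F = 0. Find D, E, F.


(x+ 18)^2 + (y+ 10)^2 = 17^2
D = -2h = 36, E = -2k = 20
F = h^2+k^2-r^2 = 324+100-289 = 135

D = 36, E = 20, F = 135


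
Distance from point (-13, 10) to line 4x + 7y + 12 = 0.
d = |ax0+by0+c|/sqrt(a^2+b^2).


|4*(-13) + 7*10 + 12| = |30| = 30
sqrt(16 + 49) = sqrt(65) = 8.0623
d = 30/sqrt(65) = 3.7210

3.7210


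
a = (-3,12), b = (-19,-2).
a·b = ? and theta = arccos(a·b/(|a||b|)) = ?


a·b = -3*(-19) + 12*(-2) = 57 - 24 = 33
|a| = sqrt(9+144) = 12.3693
|b| = sqrt(361+4) = 19.1050
cos(theta) = 33/(sqrt(153)*sqrt(365)) = 33/sqrt(55845) = 0.139644
theta = arccos(33/sqrt(55845)) = 81.9728 degrees

a·b = 33, theta = 81.9728 deg


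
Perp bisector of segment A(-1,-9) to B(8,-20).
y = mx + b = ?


Midpoint = (3.5, -14.5)
Slope of AB = dy/dx = -11/9 = -1.2222
Perp slope = -dx/dy = 9/11 = 0.8182
b = My - (perp slope)*Mx = -14.5 + (9*3.5)/(-11) = -14.5 - 2.8636 = -17.3636

y = 0.8182x - 17.3636


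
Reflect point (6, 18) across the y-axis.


Reflection rule for y-axis: (-x, y)
(6, 18) -> (-6, 18)

(-6, 18)


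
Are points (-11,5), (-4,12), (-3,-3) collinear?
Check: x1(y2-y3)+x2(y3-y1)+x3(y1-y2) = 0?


-11*(12+ 3) - 4*(-3-5) - 3*(5-12)
= -165 + 32 + 21 = -112

No, not collinear (determinant = -112)


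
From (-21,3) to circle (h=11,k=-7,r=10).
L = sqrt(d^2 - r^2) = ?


d = sqrt((-21-11)^2 + (3+ 7)^2) = sqrt(1024+100) = 33.5261
L = sqrt(1124.0000 - 100) = sqrt(1024.0000) = 32.0000

32.0000


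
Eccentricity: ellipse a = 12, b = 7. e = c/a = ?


c = sqrt(144-49) = sqrt(95) = 9.7468
e = c/a = sqrt(95)/12 = 0.8122

e = 0.8122


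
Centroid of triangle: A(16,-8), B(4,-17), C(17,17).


Gx = (16+4+17)/3 = 37/3 = 12.3333
Gy = (-8- 17+17)/3 = -8/3 = -2.6667

G = (12.3333, -2.6667)


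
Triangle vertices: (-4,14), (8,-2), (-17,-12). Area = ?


-4*(-2+ 12) = -40
8*(-12-14) = -208
-17*(14+ 2) = -272
sum = -520
Area = |-520|/2 = 260.0000

260.0000 sq units


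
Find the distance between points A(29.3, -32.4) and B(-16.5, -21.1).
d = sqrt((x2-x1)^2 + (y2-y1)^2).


dx = -16.5 - 29.3 = -45.8
dy = -21.1 + 32.4 = 11.3
d = sqrt(2097.64 + 127.69) = sqrt(2225.33) = 47.1734

47.1734


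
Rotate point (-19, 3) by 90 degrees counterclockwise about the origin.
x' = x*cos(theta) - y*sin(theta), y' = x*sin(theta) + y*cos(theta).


cos(90) = 0, sin(90) = 1
x' = -19*0 - 3*1 = -3
y' = -19*1 + 3*0 = -19

(-3, -19)


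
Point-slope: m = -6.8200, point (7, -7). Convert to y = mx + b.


y + 7 = -6.8200(x - 7)
y = -6.8200x - 7 + 6.8200*7
y = -6.8200x + 40.7400

y = -6.8200x + 40.7400


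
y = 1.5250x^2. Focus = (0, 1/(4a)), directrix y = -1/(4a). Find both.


a = 1.5250
1/(4a) = 0.1639
Focus = (0, 0.1639)
Directrix: y = -0.1639

Focus = (0, 0.1639), Directrix: y = -0.1639


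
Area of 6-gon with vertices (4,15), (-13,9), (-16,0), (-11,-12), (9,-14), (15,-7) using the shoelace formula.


sum(xi*y_{i+1}) = 4*9 - 13*0 - 16*(-12) - 11*(-14) + 9*(-7) + 15*15 = 544
sum(yi*x_{i+1}) = 15*(-13) + 9*(-16) + 0*(-11) - 12*9 - 14*15 - 7*4 = -685
Area = |544 + 685|/2 = 1229/2 = 614.5000

614.5000 sq units


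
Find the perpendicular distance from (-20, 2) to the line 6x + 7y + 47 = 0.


|6*(-20) + 7*2 + 47| = |-59| = 59
sqrt(36 + 49) = sqrt(85) = 9.2195
d = 59/sqrt(85) = 6.3994

6.3994


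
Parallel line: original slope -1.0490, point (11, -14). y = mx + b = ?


Parallel lines have equal slopes.
m2 = -1.0490
b2 = -14 + 1.0490*11 = -2.4610

y = -1.0490x - 2.4610


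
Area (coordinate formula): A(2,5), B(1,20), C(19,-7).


2*(20+ 7) = 54
1*(-7-5) = -12
19*(5-20) = -285
sum = -243
Area = |-243|/2 = 121.5000

121.5000 sq units


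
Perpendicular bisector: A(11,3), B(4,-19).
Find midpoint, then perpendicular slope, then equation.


Midpoint = (7.5, -8)
Slope of AB = dy/dx = -22/(-7) = 3.1429
Perp slope = -dx/dy = -7/22 = -0.3182
b = My - (perp slope)*Mx = -8 + (-7*7.5)/(-22) = -8 + 2.3864 = -5.6136

y = -0.3182x - 5.6136


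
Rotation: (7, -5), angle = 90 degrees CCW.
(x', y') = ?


cos(90) = 0, sin(90) = 1
x' = 7*0 + 5*1 = 5
y' = 7*1 - 5*0 = 7

(5, 7)


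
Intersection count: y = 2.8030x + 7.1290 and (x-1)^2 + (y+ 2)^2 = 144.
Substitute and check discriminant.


Substitute y = 2.8030x + 7.1290: (x-1)^2 + (2.8030x+7.1290+ 2)^2 = 144
Expand to Ax^2 + Bx + C = 0, where b-k = 9.129
A = 1+m^2 = 8.856809
B = 2(m(b-k) - h) = 2(2.8030*9.129 - 1) = 49.177174
C = h^2 + (b-k)^2 - r^2 = 1 + 83.338641 - 144 = -59.661359
disc = B^2-4AC = 2418.3944 + 2113.6370 = 4532.0314
disc > 0

2 intersection points


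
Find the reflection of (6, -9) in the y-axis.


Reflection rule for y-axis: (-x, y)
(6, -9) -> (-6, -9)

(-6, -9)


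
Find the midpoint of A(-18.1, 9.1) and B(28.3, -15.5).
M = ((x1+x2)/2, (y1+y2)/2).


Mx = (-18.1 + 28.3)/2 = 10.2/2 = 5.1000
My = (9.1 - 15.5)/2 = -6.4/2 = -3.2000

(5.1000, -3.2000)


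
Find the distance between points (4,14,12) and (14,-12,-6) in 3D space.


dx=10, dy=-26, dz=-18
d = sqrt(100+676+324) = sqrt(1100) = 33.1662

33.1662


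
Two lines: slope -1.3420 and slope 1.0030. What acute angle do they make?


m1-m2 = -2.345
1+m1*m2 = -0.346026
tan(theta) = |-2.345/(-0.346026)| = 6.776947
theta = arctan(|-2.345/(-0.346026)|) = 81.6061 degrees (acute angle)

81.6061 degrees


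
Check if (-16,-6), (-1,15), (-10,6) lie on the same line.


-16*(15-6) - 1*(6+ 6) - 10*(-6-15)
= -144 - 12 + 210 = 54

No, not collinear (determinant = 54)


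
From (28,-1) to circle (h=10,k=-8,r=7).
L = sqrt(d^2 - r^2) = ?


d = sqrt((28-10)^2 + (-1+ 8)^2) = sqrt(324+49) = 19.3132
L = sqrt(373.0000 - 49) = sqrt(324.0000) = 18.0000

18.0000


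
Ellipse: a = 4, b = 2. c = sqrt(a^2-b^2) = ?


c^2 = 4^2 - 2^2 = 16 - 4 = 12
c = sqrt(12) = 3.4641

c = 3.4641


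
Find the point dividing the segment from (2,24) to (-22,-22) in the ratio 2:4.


Px = (2*(-22) + 4*2)/6 = -36/6 = -6.0000
Py = (2*(-22) + 4*24)/6 = 52/6 = 8.6667

P = (-6.0000, 8.6667)


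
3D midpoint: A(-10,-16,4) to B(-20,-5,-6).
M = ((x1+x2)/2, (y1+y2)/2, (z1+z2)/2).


Mx = (-10- 20)/2 = -15.0000
My = (-16- 5)/2 = -10.5000
Mz = (4- 6)/2 = -1.0000

M = (-15.0000, -10.5000, -1.0000)


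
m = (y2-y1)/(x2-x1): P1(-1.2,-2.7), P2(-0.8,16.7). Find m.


dy = 16.7 + 2.7 = 19.4
dx = -0.8 + 1.2 = 0.4
m = 19.4/0.4 = 48.5000

m = 48.5000


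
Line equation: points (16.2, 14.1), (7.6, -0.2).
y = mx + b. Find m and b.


m = (-14.3)/(-8.6) = 1.6628
b = y1 - m*x1 = 14.1 - (-14.3*16.2)/(-8.6) = 14.1 - 26.9372 = -12.8372

y = 1.6628x - 12.8372


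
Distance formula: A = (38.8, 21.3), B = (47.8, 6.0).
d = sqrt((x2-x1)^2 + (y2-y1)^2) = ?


dx = 47.8 - 38.8 = 9.0
dy = 6.0 - 21.3 = -15.3
d = sqrt(81.0 + 234.09) = sqrt(315.09) = 17.7508

17.7508


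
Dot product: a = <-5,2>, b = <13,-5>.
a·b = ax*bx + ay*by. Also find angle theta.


a·b = -5*13 + 2*(-5) = -65 - 10 = -75
|a| = sqrt(25+4) = 5.3852
|b| = sqrt(169+25) = 13.9284
cos(theta) = -75/(sqrt(29)*sqrt(194)) = -75/sqrt(5626) = -0.999911
theta = arccos(-75/sqrt(5626)) = 179.2361 degrees

a·b = -75, theta = 179.2361 deg


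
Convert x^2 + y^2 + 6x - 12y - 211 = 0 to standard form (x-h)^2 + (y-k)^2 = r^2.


h = -D/2 = -6/2 = -3
k = -E/2 = 12/2 = 6
r^2 = h^2 + k^2 - F = 9 + 36 + 211 = 256
r = 16

Center (-3, 6), radius = 16


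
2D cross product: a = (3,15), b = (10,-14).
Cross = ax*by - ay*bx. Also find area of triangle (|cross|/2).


cross = 3*(-14) - 15*10 = -42 - 150 = -192
Triangle area = |-192|/2 = 192/2 = 96.0000

cross = -192, triangle area = 96.0000


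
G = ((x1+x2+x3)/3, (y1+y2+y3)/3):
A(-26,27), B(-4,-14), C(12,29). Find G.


Gx = (-26- 4+12)/3 = -18/3 = -6.0000
Gy = (27- 14+29)/3 = 42/3 = 14.0000

G = (-6.0000, 14.0000)


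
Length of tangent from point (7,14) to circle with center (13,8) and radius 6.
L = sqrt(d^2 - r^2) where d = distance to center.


d = sqrt((7-13)^2 + (14-8)^2) = sqrt(36+36) = 8.4853
L = sqrt(72.0000 - 36) = sqrt(36.0000) = 6.0000

6.0000


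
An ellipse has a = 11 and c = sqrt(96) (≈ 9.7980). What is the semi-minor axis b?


b^2 = 11^2 - (sqrt(96))^2 = 121 - 96 = 25
b = sqrt(25) = 5

b = 5


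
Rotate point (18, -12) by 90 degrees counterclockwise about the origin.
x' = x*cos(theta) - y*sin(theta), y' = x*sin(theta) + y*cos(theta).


cos(90) = 0, sin(90) = 1
x' = 18*0 + 12*1 = 12
y' = 18*1 - 12*0 = 18

(12, 18)


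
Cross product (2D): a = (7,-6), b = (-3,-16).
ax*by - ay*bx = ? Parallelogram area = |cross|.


cross = 7*(-16) + 6*(-3) = -112 - 18 = -130
Parallelogram area = |-130| = 130

cross = -130, parallelogram area = 130


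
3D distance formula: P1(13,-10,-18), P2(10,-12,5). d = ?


dx=-3, dy=-2, dz=23
d = sqrt(9+4+529) = sqrt(542) = 23.2809

23.2809


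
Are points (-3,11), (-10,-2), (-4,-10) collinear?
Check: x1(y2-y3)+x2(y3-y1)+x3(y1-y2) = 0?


-3*(-2+ 10) - 10*(-10-11) - 4*(11+ 2)
= -24 + 210 - 52 = 134

No, not collinear (determinant = 134)


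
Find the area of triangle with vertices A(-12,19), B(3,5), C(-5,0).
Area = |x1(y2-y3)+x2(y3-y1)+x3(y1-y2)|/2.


-12*(5-0) = -60
3*(0-19) = -57
-5*(19-5) = -70
sum = -187
Area = |-187|/2 = 93.5000

93.5000 sq units


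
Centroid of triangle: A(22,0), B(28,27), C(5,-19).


Gx = (22+28+5)/3 = 55/3 = 18.3333
Gy = (0+27- 19)/3 = 8/3 = 2.6667

G = (18.3333, 2.6667)


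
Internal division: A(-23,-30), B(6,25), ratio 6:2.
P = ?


Px = (6*6 + 2*(-23))/8 = -10/8 = -1.2500
Py = (6*25 + 2*(-30))/8 = 90/8 = 11.2500

P = (-1.2500, 11.2500)


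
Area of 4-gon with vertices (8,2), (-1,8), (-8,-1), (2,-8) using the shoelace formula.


sum(xi*y_{i+1}) = 8*8 - 1*(-1) - 8*(-8) + 2*2 = 133
sum(yi*x_{i+1}) = 2*(-1) + 8*(-8) - 1*2 - 8*8 = -132
Area = |133 + 132|/2 = 265/2 = 132.5000

132.5000 sq units


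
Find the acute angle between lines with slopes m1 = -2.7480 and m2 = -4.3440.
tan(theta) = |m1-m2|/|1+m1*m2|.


m1-m2 = 1.596
1+m1*m2 = 12.937312
tan(theta) = |1.596/12.937312| = 0.123364
theta = arctan(|1.596/12.937312|) = 7.0327 degrees (acute angle)

7.0327 degrees


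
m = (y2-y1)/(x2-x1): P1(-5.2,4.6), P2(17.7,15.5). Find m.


dy = 15.5 - 4.6 = 10.9
dx = 17.7 + 5.2 = 22.9
m = 10.9/22.9 = 0.4760

m = 0.4760


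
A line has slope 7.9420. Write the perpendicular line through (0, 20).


Perpendicular slope = -1/m1 = -1/7.9420 = -0.1259
b2 = y0 - m2*x0 = 20 + 0/7.9420 = 20 + 0 = 20.0000

y = -0.1259x + 20.0000


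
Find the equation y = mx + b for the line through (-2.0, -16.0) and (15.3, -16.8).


m = (-0.8)/(17.3) = -0.0462
b = y1 - m*x1 = -16.0 - (-0.8*(-2.0))/(17.3) = -16.0 - 0.0925 = -16.0925

y = -0.0462x - 16.0925


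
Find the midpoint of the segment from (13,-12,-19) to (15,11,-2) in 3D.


Mx = (13+15)/2 = 14.0000
My = (-12+11)/2 = -0.5000
Mz = (-19- 2)/2 = -10.5000

M = (14.0000, -0.5000, -10.5000)


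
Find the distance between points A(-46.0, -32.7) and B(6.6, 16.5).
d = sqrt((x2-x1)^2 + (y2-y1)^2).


dx = 6.6 + 46.0 = 52.6
dy = 16.5 + 32.7 = 49.2
d = sqrt(2766.76 + 2420.64) = sqrt(5187.4) = 72.0236

72.0236


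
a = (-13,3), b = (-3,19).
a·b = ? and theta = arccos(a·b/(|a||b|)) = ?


a·b = -13*(-3) + 3*19 = 39 + 57 = 96
|a| = sqrt(169+9) = 13.3417
|b| = sqrt(9+361) = 19.2354
cos(theta) = 96/(sqrt(178)*sqrt(370)) = 96/sqrt(65860) = 0.374076
theta = arccos(96/sqrt(65860)) = 68.0328 degrees

a·b = 96, theta = 68.0328 deg


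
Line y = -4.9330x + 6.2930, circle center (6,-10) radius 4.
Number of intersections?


Substitute y = -4.9330x + 6.2930: (x-6)^2 + (-4.9330x+6.2930+ 10)^2 = 16
Expand to Ax^2 + Bx + C = 0, where b-k = 16.293
A = 1+m^2 = 25.334489
B = 2(m(b-k) - h) = 2(-4.9330*16.293 - 6) = -172.746738
C = h^2 + (b-k)^2 - r^2 = 36 + 265.461849 - 16 = 285.461849
disc = B^2-4AC = 29841.4355 - 28928.1203 = 913.3152
disc > 0

2 intersection points


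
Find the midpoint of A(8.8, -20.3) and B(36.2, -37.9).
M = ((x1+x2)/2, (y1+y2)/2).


Mx = (8.8 + 36.2)/2 = 45.0/2 = 22.5000
My = (-20.3 - 37.9)/2 = -58.2/2 = -29.1000

(22.5000, -29.1000)


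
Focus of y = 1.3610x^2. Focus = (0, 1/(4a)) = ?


a = 1.3610
4a = 5.4440
focus = (0, 1/5.4440) = (0, 0.1837)

Focus = (0, 0.1837)


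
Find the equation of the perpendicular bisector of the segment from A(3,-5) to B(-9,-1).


Midpoint = (-3, -3)
Slope of AB = dy/dx = 4/(-12) = -0.3333
Perp slope = -dx/dy = 12/4 = 3.0000
b = My - (perp slope)*Mx = -3 + (-12*(-3))/4 = -3 + 9.0000 = 6.0000

y = 3.0000x + 6.0000


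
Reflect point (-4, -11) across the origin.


Reflection rule for origin: (-x, -y)
(-4, -11) -> (4, 11)

(4, 11)


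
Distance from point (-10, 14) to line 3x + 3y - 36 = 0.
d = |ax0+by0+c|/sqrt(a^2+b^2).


|3*(-10) + 3*14 - 36| = |-24| = 24
sqrt(9 + 9) = sqrt(18) = 4.2426
d = 24/sqrt(18) = 5.6569

5.6569


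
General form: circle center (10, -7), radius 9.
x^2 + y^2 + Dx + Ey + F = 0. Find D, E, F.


(x-10)^2 + (y+ 7)^2 = 9^2
D = -2h = -20, E = -2k = 14
F = h^2+k^2-r^2 = 100+49-81 = 68

D = -20, E = 14, F = 68


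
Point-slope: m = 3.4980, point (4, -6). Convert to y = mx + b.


y + 6 = 3.4980(x - 4)
y = 3.4980x - 6 - 3.4980*4
y = 3.4980x - 19.9920

y = 3.4980x - 19.9920


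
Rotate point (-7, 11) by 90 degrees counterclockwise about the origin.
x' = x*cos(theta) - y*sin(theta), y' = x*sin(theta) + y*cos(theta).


cos(90) = 0, sin(90) = 1
x' = -7*0 - 11*1 = -11
y' = -7*1 + 11*0 = -7

(-11, -7)


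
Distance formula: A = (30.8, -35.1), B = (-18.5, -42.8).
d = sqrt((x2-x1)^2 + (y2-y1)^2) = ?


dx = -18.5 - 30.8 = -49.3
dy = -42.8 + 35.1 = -7.7
d = sqrt(2430.49 + 59.29) = sqrt(2489.78) = 49.8977

49.8977


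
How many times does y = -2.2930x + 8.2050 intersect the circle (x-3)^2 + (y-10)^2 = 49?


Substitute y = -2.2930x + 8.2050: (x-3)^2 + (-2.2930x+8.2050-10)^2 = 49
Expand to Ax^2 + Bx + C = 0, where b-k = -1.795
A = 1+m^2 = 6.257849
B = 2(m(b-k) - h) = 2(-2.2930*(-1.795) - 3) = 2.23187
C = h^2 + (b-k)^2 - r^2 = 9 + 3.222025 - 49 = -36.777975
disc = B^2-4AC = 4.9812 + 920.6041 = 925.5853
disc > 0

2 intersection points


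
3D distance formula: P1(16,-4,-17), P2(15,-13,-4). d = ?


dx=-1, dy=-9, dz=13
d = sqrt(1+81+169) = sqrt(251) = 15.8430

15.8430


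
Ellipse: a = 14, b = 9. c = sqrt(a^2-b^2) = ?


c^2 = 14^2 - 9^2 = 196 - 81 = 115
c = sqrt(115) = 10.7238

c = 10.7238


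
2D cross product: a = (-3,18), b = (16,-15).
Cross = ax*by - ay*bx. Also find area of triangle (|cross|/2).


cross = -3*(-15) - 18*16 = 45 - 288 = -243
Triangle area = |-243|/2 = 243/2 = 121.5000

cross = -243, triangle area = 121.5000


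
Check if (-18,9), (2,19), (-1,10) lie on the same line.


-18*(19-10) + 2*(10-9) - 1*(9-19)
= -162 + 2 + 10 = -150

No, not collinear (determinant = -150)


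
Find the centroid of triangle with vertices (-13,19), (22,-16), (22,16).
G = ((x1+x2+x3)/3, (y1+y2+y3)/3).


Gx = (-13+22+22)/3 = 31/3 = 10.3333
Gy = (19- 16+16)/3 = 19/3 = 6.3333

G = (10.3333, 6.3333)


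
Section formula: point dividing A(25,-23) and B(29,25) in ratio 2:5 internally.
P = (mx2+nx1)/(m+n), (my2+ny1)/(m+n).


Px = (2*29 + 5*25)/7 = 183/7 = 26.1429
Py = (2*25 + 5*(-23))/7 = -65/7 = -9.2857

P = (26.1429, -9.2857)


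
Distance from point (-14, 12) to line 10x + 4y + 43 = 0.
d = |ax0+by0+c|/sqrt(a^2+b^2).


|10*(-14) + 4*12 + 43| = |-49| = 49
sqrt(100 + 16) = sqrt(116) = 10.7703
d = 49/sqrt(116) = 4.5495

4.5495


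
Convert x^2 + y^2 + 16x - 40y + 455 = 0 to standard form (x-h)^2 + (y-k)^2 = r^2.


h = -D/2 = -16/2 = -8
k = -E/2 = 40/2 = 20
r^2 = h^2 + k^2 - F = 64 + 400 - 455 = 9
r = 3

Center (-8, 20), radius = 3


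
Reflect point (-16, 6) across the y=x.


Reflection rule for y=x: (y, x)
(-16, 6) -> (6, -16)

(6, -16)


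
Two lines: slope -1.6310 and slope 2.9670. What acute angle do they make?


m1-m2 = -4.598
1+m1*m2 = -3.839177
tan(theta) = |-4.598/(-3.839177)| = 1.197653
theta = arctan(|-4.598/(-3.839177)|) = 50.1392 degrees (acute angle)

50.1392 degrees


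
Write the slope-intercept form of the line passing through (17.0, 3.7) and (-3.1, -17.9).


m = (-21.6)/(-20.1) = 1.0746
b = y1 - m*x1 = 3.7 - (-21.6*17.0)/(-20.1) = 3.7 - 18.2687 = -14.5687

y = 1.0746x - 14.5687


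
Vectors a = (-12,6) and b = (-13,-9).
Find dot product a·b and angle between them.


a·b = -12*(-13) + 6*(-9) = 156 - 54 = 102
|a| = sqrt(144+36) = 13.4164
|b| = sqrt(169+81) = 15.8114
cos(theta) = 102/(sqrt(180)*sqrt(250)) = 102/sqrt(45000) = 0.480833
theta = arccos(102/sqrt(45000)) = 61.2602 degrees

a·b = 102, theta = 61.2602 deg


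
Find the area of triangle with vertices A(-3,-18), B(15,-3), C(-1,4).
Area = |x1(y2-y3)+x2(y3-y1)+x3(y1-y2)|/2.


-3*(-3-4) = 21
15*(4+ 18) = 330
-1*(-18+ 3) = 15
sum = 366
Area = |366|/2 = 183.0000

183.0000 sq units


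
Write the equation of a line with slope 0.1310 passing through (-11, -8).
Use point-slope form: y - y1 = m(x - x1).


y + 8 = 0.1310(x + 11)
y = 0.1310x - 8 - 0.1310*(-11)
y = 0.1310x - 6.5590

y = 0.1310x - 6.5590


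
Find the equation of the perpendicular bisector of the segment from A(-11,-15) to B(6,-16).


Midpoint = (-2.5, -15.5)
Slope of AB = dy/dx = -1/17 = -0.0588
Perp slope = -dx/dy = 17/1 = 17.0000
b = My - (perp slope)*Mx = -15.5 + (17*(-2.5))/(-1) = -15.5 + 42.5000 = 27.0000

y = 17.0000x + 27.0000


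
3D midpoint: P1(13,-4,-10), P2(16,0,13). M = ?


Mx = (13+16)/2 = 14.5000
My = (-4+0)/2 = -2.0000
Mz = (-10+13)/2 = 1.5000

M = (14.5000, -2.0000, 1.5000)


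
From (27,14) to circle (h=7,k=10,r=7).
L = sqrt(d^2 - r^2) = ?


d = sqrt((27-7)^2 + (14-10)^2) = sqrt(400+16) = 20.3961
L = sqrt(416.0000 - 49) = sqrt(367.0000) = 19.1572

19.1572


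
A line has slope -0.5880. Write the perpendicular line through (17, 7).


Perpendicular slope = -1/m1 = -1/(-0.5880) = 1.7007
b2 = y0 - m2*x0 = 7 + 17/(-0.5880) = 7 - 28.9116 = -21.9116

y = 1.7007x - 21.9116


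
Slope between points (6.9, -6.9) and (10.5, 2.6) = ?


dy = 2.6 + 6.9 = 9.5
dx = 10.5 - 6.9 = 3.6
m = 9.5/3.6 = 2.6389

m = 2.6389


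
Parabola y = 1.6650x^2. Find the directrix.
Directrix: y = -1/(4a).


a = 1.6650
1/(4a) = 0.1502
directrix: y = -0.1502 = -0.1502

y = -0.1502


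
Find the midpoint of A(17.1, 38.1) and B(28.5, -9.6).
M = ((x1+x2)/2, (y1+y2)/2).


Mx = (17.1 + 28.5)/2 = 45.6/2 = 22.8000
My = (38.1 - 9.6)/2 = 28.5/2 = 14.2500

(22.8000, 14.2500)


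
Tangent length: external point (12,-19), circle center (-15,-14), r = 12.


d = sqrt((12+ 15)^2 + (-19+ 14)^2) = sqrt(729+25) = 27.4591
L = sqrt(754.0000 - 144) = sqrt(610.0000) = 24.6982

24.6982


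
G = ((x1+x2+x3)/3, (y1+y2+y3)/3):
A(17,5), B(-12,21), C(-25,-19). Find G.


Gx = (17- 12- 25)/3 = -20/3 = -6.6667
Gy = (5+21- 19)/3 = 7/3 = 2.3333

G = (-6.6667, 2.3333)


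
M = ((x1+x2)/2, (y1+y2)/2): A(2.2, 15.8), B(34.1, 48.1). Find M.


Mx = (2.2 + 34.1)/2 = 36.3/2 = 18.1500
My = (15.8 + 48.1)/2 = 63.9/2 = 31.9500

(18.1500, 31.9500)


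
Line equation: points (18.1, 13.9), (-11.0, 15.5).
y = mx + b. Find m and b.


m = (1.6)/(-29.1) = -0.0550
b = y1 - m*x1 = 13.9 - (1.6*18.1)/(-29.1) = 13.9 + 0.9952 = 14.8952

y = -0.0550x + 14.8952


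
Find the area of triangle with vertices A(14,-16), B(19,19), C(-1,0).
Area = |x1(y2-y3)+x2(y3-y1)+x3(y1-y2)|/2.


14*(19-0) = 266
19*(0+ 16) = 304
-1*(-16-19) = 35
sum = 605
Area = |605|/2 = 302.5000

302.5000 sq units


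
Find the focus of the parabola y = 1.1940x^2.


a = 1.1940
4a = 4.7760
focus = (0, 1/4.7760) = (0, 0.2094)

Focus = (0, 0.2094)


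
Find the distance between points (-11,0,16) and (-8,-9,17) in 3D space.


dx=3, dy=-9, dz=1
d = sqrt(9+81+1) = sqrt(91) = 9.5394

9.5394


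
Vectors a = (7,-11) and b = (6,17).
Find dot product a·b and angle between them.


a·b = 7*6 - 11*17 = 42 - 187 = -145
|a| = sqrt(49+121) = 13.0384
|b| = sqrt(36+289) = 18.0278
cos(theta) = -145/(sqrt(170)*sqrt(325)) = -145/sqrt(55250) = -0.616882
theta = arccos(-145/sqrt(55250)) = 128.0888 degrees

a·b = -145, theta = 128.0888 deg


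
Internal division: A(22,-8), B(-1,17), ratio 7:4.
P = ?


Px = (7*(-1) + 4*22)/11 = 81/11 = 7.3636
Py = (7*17 + 4*(-8))/11 = 87/11 = 7.9091

P = (7.3636, 7.9091)


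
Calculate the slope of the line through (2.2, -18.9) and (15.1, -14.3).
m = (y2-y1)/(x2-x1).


dy = -14.3 + 18.9 = 4.6
dx = 15.1 - 2.2 = 12.9
m = 4.6/12.9 = 0.3566

m = 0.3566


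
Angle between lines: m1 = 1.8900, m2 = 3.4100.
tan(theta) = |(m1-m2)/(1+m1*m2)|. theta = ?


m1-m2 = -1.52
1+m1*m2 = 7.4449
tan(theta) = |-1.52/7.4449| = 0.204167
theta = arctan(|-1.52/7.4449|) = 11.5393 degrees (acute angle)

11.5393 degrees


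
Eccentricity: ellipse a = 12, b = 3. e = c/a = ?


c = sqrt(144-9) = sqrt(135) = 11.6190
e = c/a = sqrt(135)/12 = 0.9682

e = 0.9682


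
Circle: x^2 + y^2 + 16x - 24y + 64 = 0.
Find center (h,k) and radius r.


h = -D/2 = -16/2 = -8
k = -E/2 = 24/2 = 12
r^2 = h^2 + k^2 - F = 64 + 144 - 64 = 144
r = 12

Center (-8, 12), radius = 12


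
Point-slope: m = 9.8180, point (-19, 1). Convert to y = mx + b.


y - 1 = 9.8180(x + 19)
y = 9.8180x + 1 - 9.8180*(-19)
y = 9.8180x + 187.5420

y = 9.8180x + 187.5420


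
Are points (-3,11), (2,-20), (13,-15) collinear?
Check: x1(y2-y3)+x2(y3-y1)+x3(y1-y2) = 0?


-3*(-20+ 15) + 2*(-15-11) + 13*(11+ 20)
= 15 - 52 + 403 = 366

No, not collinear (determinant = 366)


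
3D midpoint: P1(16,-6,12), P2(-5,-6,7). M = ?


Mx = (16- 5)/2 = 5.5000
My = (-6- 6)/2 = -6.0000
Mz = (12+7)/2 = 9.5000

M = (5.5000, -6.0000, 9.5000)


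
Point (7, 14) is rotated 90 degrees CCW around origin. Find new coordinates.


cos(90) = 0, sin(90) = 1
x' = 7*0 - 14*1 = -14
y' = 7*1 + 14*0 = 7

(-14, 7)


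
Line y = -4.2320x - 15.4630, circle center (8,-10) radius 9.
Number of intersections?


Substitute y = -4.2320x - 15.4630: (x-8)^2 + (-4.2320x- 15.4630+ 10)^2 = 81
Expand to Ax^2 + Bx + C = 0, where b-k = -5.463
A = 1+m^2 = 18.909824
B = 2(m(b-k) - h) = 2(-4.2320*(-5.463) - 8) = 30.238832
C = h^2 + (b-k)^2 - r^2 = 64 + 29.844369 - 81 = 12.844369
disc = B^2-4AC = 914.3870 - 971.5390 = -57.1520
disc < 0

0 intersection points


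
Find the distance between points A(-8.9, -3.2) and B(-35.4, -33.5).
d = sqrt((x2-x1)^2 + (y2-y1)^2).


dx = -35.4 + 8.9 = -26.5
dy = -33.5 + 3.2 = -30.3
d = sqrt(702.25 + 918.09) = sqrt(1620.34) = 40.2534

40.2534


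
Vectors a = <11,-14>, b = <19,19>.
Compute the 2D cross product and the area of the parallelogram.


cross = 11*19 + 14*19 = 209 + 266 = 475
Parallelogram area = |475| = 475

cross = 475, parallelogram area = 475


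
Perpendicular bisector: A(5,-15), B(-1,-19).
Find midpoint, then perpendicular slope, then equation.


Midpoint = (2, -17)
Slope of AB = dy/dx = -4/(-6) = 0.6667
Perp slope = -dx/dy = -6/4 = -1.5000
b = My - (perp slope)*Mx = -17 + (-6*2)/(-4) = -17 + 3.0000 = -14.0000

y = -1.5000x - 14.0000


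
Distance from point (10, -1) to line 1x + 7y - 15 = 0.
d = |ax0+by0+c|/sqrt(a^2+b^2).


|1*10 + 7*(-1) - 15| = |-12| = 12
sqrt(1 + 49) = sqrt(50) = 7.0711
d = 12/sqrt(50) = 1.6971

1.6971


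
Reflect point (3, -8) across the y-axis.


Reflection rule for y-axis: (-x, y)
(3, -8) -> (-3, -8)

(-3, -8)


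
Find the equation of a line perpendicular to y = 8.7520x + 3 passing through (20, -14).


Perpendicular slope = -1/m1 = -1/8.7520 = -0.1143
b2 = y0 - m2*x0 = -14 + 20/8.7520 = -14 + 2.2852 = -11.7148

y = -0.1143x - 11.7148


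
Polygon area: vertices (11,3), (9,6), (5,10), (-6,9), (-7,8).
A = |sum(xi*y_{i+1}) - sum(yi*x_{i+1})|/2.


sum(xi*y_{i+1}) = 11*6 + 9*10 + 5*9 - 6*8 - 7*3 = 132
sum(yi*x_{i+1}) = 3*9 + 6*5 + 10*(-6) + 9*(-7) + 8*11 = 22
Area = |132 - 22|/2 = 110/2 = 55.0000

55.0000 sq units


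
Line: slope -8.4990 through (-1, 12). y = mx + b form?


y - 12 = -8.4990(x + 1)
y = -8.4990x + 12 + 8.4990*(-1)
y = -8.4990x + 3.5010

y = -8.4990x + 3.5010


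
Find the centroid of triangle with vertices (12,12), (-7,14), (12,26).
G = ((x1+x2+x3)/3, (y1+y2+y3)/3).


Gx = (12- 7+12)/3 = 17/3 = 5.6667
Gy = (12+14+26)/3 = 52/3 = 17.3333

G = (5.6667, 17.3333)


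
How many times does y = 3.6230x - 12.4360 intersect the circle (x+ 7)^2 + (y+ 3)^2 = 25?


Substitute y = 3.6230x - 12.4360: (x+ 7)^2 + (3.6230x- 12.4360+ 3)^2 = 25
Expand to Ax^2 + Bx + C = 0, where b-k = -9.436
A = 1+m^2 = 14.126129
B = 2(m(b-k) - h) = 2(3.6230*(-9.436) + 7) = -54.373256
C = h^2 + (b-k)^2 - r^2 = 49 + 89.038096 - 25 = 113.038096
disc = B^2-4AC = 2956.4510 - 6387.1629 = -3430.7119
disc < 0

0 intersection points


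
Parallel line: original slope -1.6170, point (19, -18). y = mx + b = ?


Parallel lines have equal slopes.
m2 = -1.6170
b2 = -18 + 1.6170*19 = 12.7230

y = -1.6170x + 12.7230


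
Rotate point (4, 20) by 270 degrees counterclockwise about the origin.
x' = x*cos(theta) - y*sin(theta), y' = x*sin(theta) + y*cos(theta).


cos(270) = 0, sin(270) = -1
x' = 4*0 - 20*(-1) = 20
y' = 4*(-1) + 20*0 = -4

(20, -4)


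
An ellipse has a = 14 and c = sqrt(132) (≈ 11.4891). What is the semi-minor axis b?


b^2 = 14^2 - (sqrt(132))^2 = 196 - 132 = 64
b = sqrt(64) = 8

b = 8


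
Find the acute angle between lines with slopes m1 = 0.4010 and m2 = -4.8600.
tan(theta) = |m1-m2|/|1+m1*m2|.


m1-m2 = 5.261
1+m1*m2 = -0.94886
tan(theta) = |5.261/(-0.94886)| = 5.544548
theta = arctan(|5.261/(-0.94886)|) = 79.7762 degrees (acute angle)

79.7762 degrees


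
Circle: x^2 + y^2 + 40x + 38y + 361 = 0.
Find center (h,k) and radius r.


h = -D/2 = -40/2 = -20
k = -E/2 = -38/2 = -19
r^2 = h^2 + k^2 - F = 400 + 361 - 361 = 400
r = 20

Center (-20, -19), radius = 20


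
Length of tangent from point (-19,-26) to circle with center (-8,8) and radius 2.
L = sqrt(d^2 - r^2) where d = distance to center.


d = sqrt((-19+ 8)^2 + (-26-8)^2) = sqrt(121+1156) = 35.7351
L = sqrt(1277.0000 - 4) = sqrt(1273.0000) = 35.6791

35.6791


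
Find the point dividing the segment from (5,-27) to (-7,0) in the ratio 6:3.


Px = (6*(-7) + 3*5)/9 = -27/9 = -3.0000
Py = (6*0 + 3*(-27))/9 = -81/9 = -9.0000

P = (-3.0000, -9.0000)


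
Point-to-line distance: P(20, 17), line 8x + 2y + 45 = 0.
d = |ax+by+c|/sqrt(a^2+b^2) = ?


|8*20 + 2*17 + 45| = |239| = 239
sqrt(64 + 4) = sqrt(68) = 8.2462
d = 239/sqrt(68) = 28.9830

28.9830


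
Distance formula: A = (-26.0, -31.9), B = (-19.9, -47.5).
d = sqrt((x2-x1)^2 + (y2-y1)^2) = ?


dx = -19.9 + 26.0 = 6.1
dy = -47.5 + 31.9 = -15.6
d = sqrt(37.21 + 243.36) = sqrt(280.57) = 16.7502

16.7502


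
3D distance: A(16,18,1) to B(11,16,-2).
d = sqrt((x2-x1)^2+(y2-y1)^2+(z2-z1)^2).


dx=-5, dy=-2, dz=-3
d = sqrt(25+4+9) = sqrt(38) = 6.1644

6.1644


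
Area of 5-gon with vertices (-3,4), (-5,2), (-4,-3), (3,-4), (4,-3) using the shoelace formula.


sum(xi*y_{i+1}) = -3*2 - 5*(-3) - 4*(-4) + 3*(-3) + 4*4 = 32
sum(yi*x_{i+1}) = 4*(-5) + 2*(-4) - 3*3 - 4*4 - 3*(-3) = -44
Area = |32 + 44|/2 = 76/2 = 38.0000

38.0000 sq units


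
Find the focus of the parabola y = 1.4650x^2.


a = 1.4650
4a = 5.8600
focus = (0, 1/5.8600) = (0, 0.1706)

Focus = (0, 0.1706)


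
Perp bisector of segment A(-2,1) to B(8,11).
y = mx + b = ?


Midpoint = (3, 6)
Slope of AB = dy/dx = 10/10 = 1.0000
Perp slope = -dx/dy = -10/10 = -1.0000
b = My - (perp slope)*Mx = 6 + (10*3)/10 = 6 + 3.0000 = 9.0000

y = -1.0000x + 9.0000


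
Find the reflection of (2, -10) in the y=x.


Reflection rule for y=x: (y, x)
(2, -10) -> (-10, 2)

(-10, 2)


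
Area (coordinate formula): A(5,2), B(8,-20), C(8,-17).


5*(-20+ 17) = -15
8*(-17-2) = -152
8*(2+ 20) = 176
sum = 9
Area = |9|/2 = 4.5000

4.5000 sq units


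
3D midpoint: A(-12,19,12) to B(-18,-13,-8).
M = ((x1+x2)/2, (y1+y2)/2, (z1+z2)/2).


Mx = (-12- 18)/2 = -15.0000
My = (19- 13)/2 = 3.0000
Mz = (12- 8)/2 = 2.0000

M = (-15.0000, 3.0000, 2.0000)


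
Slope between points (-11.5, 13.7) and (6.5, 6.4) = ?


dy = 6.4 - 13.7 = -7.3
dx = 6.5 + 11.5 = 18.0
m = -7.3/18.0 = -0.4056

m = -0.4056


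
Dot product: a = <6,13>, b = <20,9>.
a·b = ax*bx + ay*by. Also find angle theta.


a·b = 6*20 + 13*9 = 120 + 117 = 237
|a| = sqrt(36+169) = 14.3178
|b| = sqrt(400+81) = 21.9317
cos(theta) = 237/(sqrt(205)*sqrt(481)) = 237/sqrt(98605) = 0.754743
theta = arccos(237/sqrt(98605)) = 40.9971 degrees

a·b = 237, theta = 40.9971 deg


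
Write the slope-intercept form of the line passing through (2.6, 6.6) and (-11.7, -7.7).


m = (-14.3)/(-14.3) = 1.0000
b = y1 - m*x1 = 6.6 - (-14.3*2.6)/(-14.3) = 6.6 - 2.6000 = 4.0000

y = 1.0000x + 4.0000


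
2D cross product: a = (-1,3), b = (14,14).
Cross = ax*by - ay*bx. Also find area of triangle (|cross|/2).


cross = -1*14 - 3*14 = -14 - 42 = -56
Triangle area = |-56|/2 = 56/2 = 28.0000

cross = -56, triangle area = 28.0000


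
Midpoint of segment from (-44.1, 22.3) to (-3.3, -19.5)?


Mx = (-44.1 - 3.3)/2 = -47.4/2 = -23.7000
My = (22.3 - 19.5)/2 = 2.8/2 = 1.4000

(-23.7000, 1.4000)


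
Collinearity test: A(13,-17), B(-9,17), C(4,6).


13*(17-6) - 9*(6+ 17) + 4*(-17-17)
= 143 - 207 - 136 = -200

No, not collinear (determinant = -200)


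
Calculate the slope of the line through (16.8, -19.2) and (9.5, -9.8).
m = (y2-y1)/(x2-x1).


dy = -9.8 + 19.2 = 9.4
dx = 9.5 - 16.8 = -7.3
m = 9.4/(-7.3) = -1.2877

m = -1.2877


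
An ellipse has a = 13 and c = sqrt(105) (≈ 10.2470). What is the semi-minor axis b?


b^2 = 13^2 - (sqrt(105))^2 = 169 - 105 = 64
b = sqrt(64) = 8

b = 8


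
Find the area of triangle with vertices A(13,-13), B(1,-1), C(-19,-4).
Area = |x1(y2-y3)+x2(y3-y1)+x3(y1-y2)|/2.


13*(-1+ 4) = 39
1*(-4+ 13) = 9
-19*(-13+ 1) = 228
sum = 276
Area = |276|/2 = 138.0000

138.0000 sq units


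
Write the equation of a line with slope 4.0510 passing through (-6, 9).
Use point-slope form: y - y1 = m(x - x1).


y - 9 = 4.0510(x + 6)
y = 4.0510x + 9 - 4.0510*(-6)
y = 4.0510x + 33.3060

y = 4.0510x + 33.3060


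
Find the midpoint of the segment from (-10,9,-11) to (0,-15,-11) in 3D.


Mx = (-10+0)/2 = -5.0000
My = (9- 15)/2 = -3.0000
Mz = (-11- 11)/2 = -11.0000

M = (-5.0000, -3.0000, -11.0000)


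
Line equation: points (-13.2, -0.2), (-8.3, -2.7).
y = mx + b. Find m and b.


m = (-2.5)/(4.9) = -0.5102
b = y1 - m*x1 = -0.2 - (-2.5*(-13.2))/(4.9) = -0.2 - 6.7347 = -6.9347

y = -0.5102x - 6.9347


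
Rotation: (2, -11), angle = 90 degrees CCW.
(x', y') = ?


cos(90) = 0, sin(90) = 1
x' = 2*0 + 11*1 = 11
y' = 2*1 - 11*0 = 2

(11, 2)


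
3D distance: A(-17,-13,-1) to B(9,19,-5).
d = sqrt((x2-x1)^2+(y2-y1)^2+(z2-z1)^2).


dx=26, dy=32, dz=-4
d = sqrt(676+1024+16) = sqrt(1716) = 41.4246

41.4246


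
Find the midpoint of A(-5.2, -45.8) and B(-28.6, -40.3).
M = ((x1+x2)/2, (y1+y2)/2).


Mx = (-5.2 - 28.6)/2 = -33.8/2 = -16.9000
My = (-45.8 - 40.3)/2 = -86.1/2 = -43.0500

(-16.9000, -43.0500)


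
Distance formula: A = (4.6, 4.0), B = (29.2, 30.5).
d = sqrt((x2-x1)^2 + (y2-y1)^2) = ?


dx = 29.2 - 4.6 = 24.6
dy = 30.5 - 4.0 = 26.5
d = sqrt(605.16 + 702.25) = sqrt(1307.41) = 36.1581

36.1581


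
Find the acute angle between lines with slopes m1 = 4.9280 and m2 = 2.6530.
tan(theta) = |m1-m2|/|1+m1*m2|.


m1-m2 = 2.275
1+m1*m2 = 14.073984
tan(theta) = |2.275/14.073984| = 0.161646
theta = arctan(|2.275/14.073984|) = 9.1822 degrees (acute angle)

9.1822 degrees


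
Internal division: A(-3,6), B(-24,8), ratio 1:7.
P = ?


Px = (1*(-24) + 7*(-3))/8 = -45/8 = -5.6250
Py = (1*8 + 7*6)/8 = 50/8 = 6.2500

P = (-5.6250, 6.2500)


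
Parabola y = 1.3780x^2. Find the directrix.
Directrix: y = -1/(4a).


a = 1.3780
1/(4a) = 0.1814
directrix: y = -0.1814 = -0.1814

y = -0.1814


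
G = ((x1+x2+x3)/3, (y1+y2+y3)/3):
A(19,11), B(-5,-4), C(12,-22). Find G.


Gx = (19- 5+12)/3 = 26/3 = 8.6667
Gy = (11- 4- 22)/3 = -15/3 = -5.0000

G = (8.6667, -5.0000)


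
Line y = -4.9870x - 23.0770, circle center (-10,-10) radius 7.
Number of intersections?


Substitute y = -4.9870x - 23.0770: (x+ 10)^2 + (-4.9870x- 23.0770+ 10)^2 = 49
Expand to Ax^2 + Bx + C = 0, where b-k = -13.077
A = 1+m^2 = 25.870169
B = 2(m(b-k) - h) = 2(-4.9870*(-13.077) + 10) = 150.429998
C = h^2 + (b-k)^2 - r^2 = 100 + 171.007929 - 49 = 222.007929
disc = B^2-4AC = 22629.1843 - 22973.5306 = -344.3463
disc < 0

0 intersection points


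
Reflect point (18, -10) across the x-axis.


Reflection rule for x-axis: (x, -y)
(18, -10) -> (18, 10)

(18, 10)


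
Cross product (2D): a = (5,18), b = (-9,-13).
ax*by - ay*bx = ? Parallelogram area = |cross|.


cross = 5*(-13) - 18*(-9) = -65 + 162 = 97
Parallelogram area = |97| = 97

cross = 97, parallelogram area = 97


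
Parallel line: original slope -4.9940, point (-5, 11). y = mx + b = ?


Parallel lines have equal slopes.
m2 = -4.9940
b2 = 11 + 4.9940*(-5) = -13.9700

y = -4.9940x - 13.9700


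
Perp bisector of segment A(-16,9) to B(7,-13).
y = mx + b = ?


Midpoint = (-4.5, -2)
Slope of AB = dy/dx = -22/23 = -0.9565
Perp slope = -dx/dy = 23/22 = 1.0455
b = My - (perp slope)*Mx = -2 + (23*(-4.5))/(-22) = -2 + 4.7045 = 2.7045

y = 1.0455x + 2.7045


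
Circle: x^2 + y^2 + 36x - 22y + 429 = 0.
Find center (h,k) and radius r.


h = -D/2 = -36/2 = -18
k = -E/2 = 22/2 = 11
r^2 = h^2 + k^2 - F = 324 + 121 - 429 = 16
r = 4

Center (-18, 11), radius = 4


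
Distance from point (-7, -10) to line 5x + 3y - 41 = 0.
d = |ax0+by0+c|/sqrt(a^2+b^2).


|5*(-7) + 3*(-10) - 41| = |-106| = 106
sqrt(25 + 9) = sqrt(34) = 5.8310
d = 106/sqrt(34) = 18.1789

18.1789


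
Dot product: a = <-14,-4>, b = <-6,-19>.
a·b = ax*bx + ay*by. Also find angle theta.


a·b = -14*(-6) - 4*(-19) = 84 + 76 = 160
|a| = sqrt(196+16) = 14.5602
|b| = sqrt(36+361) = 19.9249
cos(theta) = 160/(sqrt(212)*sqrt(397)) = 160/sqrt(84164) = 0.551514
theta = arccos(160/sqrt(84164)) = 56.5290 degrees

a·b = 160, theta = 56.5290 deg


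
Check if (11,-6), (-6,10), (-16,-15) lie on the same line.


11*(10+ 15) - 6*(-15+ 6) - 16*(-6-10)
= 275 + 54 + 256 = 585

No, not collinear (determinant = 585)


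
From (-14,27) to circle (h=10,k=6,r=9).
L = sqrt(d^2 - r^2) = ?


d = sqrt((-14-10)^2 + (27-6)^2) = sqrt(576+441) = 31.8904
L = sqrt(1017.0000 - 81) = sqrt(936.0000) = 30.5941

30.5941


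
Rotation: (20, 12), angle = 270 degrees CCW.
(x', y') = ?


cos(270) = 0, sin(270) = -1
x' = 20*0 - 12*(-1) = 12
y' = 20*(-1) + 12*0 = -20

(12, -20)


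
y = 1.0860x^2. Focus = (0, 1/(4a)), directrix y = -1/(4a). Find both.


a = 1.0860
1/(4a) = 0.2302
Focus = (0, 0.2302)
Directrix: y = -0.2302

Focus = (0, 0.2302), Directrix: y = -0.2302


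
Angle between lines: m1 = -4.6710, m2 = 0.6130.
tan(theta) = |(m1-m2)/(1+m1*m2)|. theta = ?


m1-m2 = -5.284
1+m1*m2 = -1.863323
tan(theta) = |-5.284/(-1.863323)| = 2.835794
theta = arctan(|-5.284/(-1.863323)|) = 70.5756 degrees (acute angle)

70.5756 degrees


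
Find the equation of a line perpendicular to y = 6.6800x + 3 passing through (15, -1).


Perpendicular slope = -1/m1 = -1/6.6800 = -0.1497
b2 = y0 - m2*x0 = -1 + 15/6.6800 = -1 + 2.2455 = 1.2455

y = -0.1497x + 1.2455


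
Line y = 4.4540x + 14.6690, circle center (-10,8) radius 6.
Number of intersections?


Substitute y = 4.4540x + 14.6690: (x+ 10)^2 + (4.4540x+14.6690-8)^2 = 36
Expand to Ax^2 + Bx + C = 0, where b-k = 6.669
A = 1+m^2 = 20.838116
B = 2(m(b-k) - h) = 2(4.4540*6.669 + 10) = 79.407452
C = h^2 + (b-k)^2 - r^2 = 100 + 44.475561 - 36 = 108.475561
disc = B^2-4AC = 6305.5434 - 9041.7053 = -2736.1619
disc < 0

0 intersection points


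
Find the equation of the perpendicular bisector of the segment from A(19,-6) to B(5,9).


Midpoint = (12, 1.5)
Slope of AB = dy/dx = 15/(-14) = -1.0714
Perp slope = -dx/dy = 14/15 = 0.9333
b = My - (perp slope)*Mx = 1.5 + (-14*12)/15 = 1.5 - 11.2000 = -9.7000

y = 0.9333x - 9.7000


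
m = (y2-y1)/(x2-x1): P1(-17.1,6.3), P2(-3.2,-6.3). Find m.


dy = -6.3 - 6.3 = -12.6
dx = -3.2 + 17.1 = 13.9
m = -12.6/13.9 = -0.9065

m = -0.9065


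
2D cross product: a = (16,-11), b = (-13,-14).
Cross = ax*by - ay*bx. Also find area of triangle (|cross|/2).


cross = 16*(-14) + 11*(-13) = -224 - 143 = -367
Triangle area = |-367|/2 = 367/2 = 183.5000

cross = -367, triangle area = 183.5000


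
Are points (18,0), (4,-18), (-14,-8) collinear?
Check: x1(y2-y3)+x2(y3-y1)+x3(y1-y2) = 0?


18*(-18+ 8) + 4*(-8-0) - 14*(0+ 18)
= -180 - 32 - 252 = -464

No, not collinear (determinant = -464)


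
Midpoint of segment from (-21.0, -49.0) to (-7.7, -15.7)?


Mx = (-21.0 - 7.7)/2 = -28.7/2 = -14.3500
My = (-49.0 - 15.7)/2 = -64.7/2 = -32.3500

(-14.3500, -32.3500)


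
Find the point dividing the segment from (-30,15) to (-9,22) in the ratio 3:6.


Px = (3*(-9) + 6*(-30))/9 = -207/9 = -23.0000
Py = (3*22 + 6*15)/9 = 156/9 = 17.3333

P = (-23.0000, 17.3333)


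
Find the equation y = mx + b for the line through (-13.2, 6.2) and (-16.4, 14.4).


m = (8.2)/(-3.2) = -2.5625
b = y1 - m*x1 = 6.2 - (8.2*(-13.2))/(-3.2) = 6.2 - 33.8250 = -27.6250

y = -2.5625x - 27.6250


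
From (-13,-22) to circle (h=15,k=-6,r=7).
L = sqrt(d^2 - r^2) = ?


d = sqrt((-13-15)^2 + (-22+ 6)^2) = sqrt(784+256) = 32.2490
L = sqrt(1040.0000 - 49) = sqrt(991.0000) = 31.4802

31.4802


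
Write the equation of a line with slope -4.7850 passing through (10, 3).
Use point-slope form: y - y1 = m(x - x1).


y - 3 = -4.7850(x - 10)
y = -4.7850x + 3 + 4.7850*10
y = -4.7850x + 50.8500

y = -4.7850x + 50.8500


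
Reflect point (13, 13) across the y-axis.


Reflection rule for y-axis: (-x, y)
(13, 13) -> (-13, 13)

(-13, 13)


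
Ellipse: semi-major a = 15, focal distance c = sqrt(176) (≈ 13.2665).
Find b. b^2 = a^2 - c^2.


b^2 = 15^2 - (sqrt(176))^2 = 225 - 176 = 49
b = sqrt(49) = 7

b = 7


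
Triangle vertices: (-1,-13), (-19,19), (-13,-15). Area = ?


-1*(19+ 15) = -34
-19*(-15+ 13) = 38
-13*(-13-19) = 416
sum = 420
Area = |420|/2 = 210.0000

210.0000 sq units


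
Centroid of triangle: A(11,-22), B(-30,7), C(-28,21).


Gx = (11- 30- 28)/3 = -47/3 = -15.6667
Gy = (-22+7+21)/3 = 6/3 = 2.0000

G = (-15.6667, 2.0000)


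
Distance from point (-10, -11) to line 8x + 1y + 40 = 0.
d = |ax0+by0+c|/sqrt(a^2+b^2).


|8*(-10) + 1*(-11) + 40| = |-51| = 51
sqrt(64 + 1) = sqrt(65) = 8.0623
d = 51/sqrt(65) = 6.3258

6.3258


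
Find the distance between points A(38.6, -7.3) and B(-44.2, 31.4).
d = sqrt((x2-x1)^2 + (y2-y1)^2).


dx = -44.2 - 38.6 = -82.8
dy = 31.4 + 7.3 = 38.7
d = sqrt(6855.84 + 1497.69) = sqrt(8353.53) = 91.3976

91.3976


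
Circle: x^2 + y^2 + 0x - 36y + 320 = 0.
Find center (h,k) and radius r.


h = -D/2 = 0/2 = 0
k = -E/2 = 36/2 = 18
r^2 = h^2 + k^2 - F = 0 + 324 - 320 = 4
r = 2

Center (0, 18), radius = 2


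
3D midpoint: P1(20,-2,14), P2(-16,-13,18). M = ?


Mx = (20- 16)/2 = 2.0000
My = (-2- 13)/2 = -7.5000
Mz = (14+18)/2 = 16.0000

M = (2.0000, -7.5000, 16.0000)


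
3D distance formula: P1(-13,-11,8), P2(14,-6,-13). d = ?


dx=27, dy=5, dz=-21
d = sqrt(729+25+441) = sqrt(1195) = 34.5688

34.5688
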